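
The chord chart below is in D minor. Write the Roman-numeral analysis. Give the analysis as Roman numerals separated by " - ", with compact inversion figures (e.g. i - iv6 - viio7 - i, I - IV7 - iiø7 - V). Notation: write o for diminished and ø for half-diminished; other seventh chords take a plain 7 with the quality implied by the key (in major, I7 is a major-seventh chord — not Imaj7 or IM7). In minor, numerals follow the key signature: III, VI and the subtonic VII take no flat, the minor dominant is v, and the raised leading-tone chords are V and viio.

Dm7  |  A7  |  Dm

Dm7 has root D, degree 1 in D minor, so i7.
A7 has root A, degree 5 in D minor, so V7.
Dm has root D, degree 1 in D minor, so i.

i7 - V7 - i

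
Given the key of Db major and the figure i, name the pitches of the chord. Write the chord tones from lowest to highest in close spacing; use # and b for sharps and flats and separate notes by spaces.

Db Fb Ab

Scale degree 1 in Db major is Db; here the chord built on it is altered to a minor triad. i is the minor tonic, borrowed from the parallel minor.
So the chord is Db-Fb-Ab.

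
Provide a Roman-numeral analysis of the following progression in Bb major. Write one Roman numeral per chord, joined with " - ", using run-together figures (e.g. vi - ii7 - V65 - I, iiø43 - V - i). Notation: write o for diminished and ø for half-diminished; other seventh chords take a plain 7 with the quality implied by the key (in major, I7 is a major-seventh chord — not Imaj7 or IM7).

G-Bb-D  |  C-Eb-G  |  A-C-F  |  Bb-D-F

G-Bb-D: root G is the submediant; minor triad there is vi.
C-Eb-G: root C is the supertonic; minor triad there is ii.
A-C-F has root F, degree 5 in Bb major, so V6.
Bb-D-F has root Bb, degree 1 in Bb major, so I.

vi - ii - V6 - I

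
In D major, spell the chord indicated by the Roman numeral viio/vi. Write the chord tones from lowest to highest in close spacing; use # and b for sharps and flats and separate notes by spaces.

A# C# E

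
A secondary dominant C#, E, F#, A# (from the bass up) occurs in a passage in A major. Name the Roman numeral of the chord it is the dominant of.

The chord is a dominant seventh chord on F#.
A dominant resolves down a perfect fifth: F# → B. In A major, B is scale degree 2, i.e. ii.

ii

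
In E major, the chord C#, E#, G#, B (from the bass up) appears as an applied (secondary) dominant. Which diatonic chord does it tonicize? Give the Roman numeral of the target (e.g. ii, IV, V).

The chord is a dominant seventh chord on C#.
A dominant resolves down a perfect fifth: C# → F#. In E major, F# is scale degree 2, i.e. ii.

ii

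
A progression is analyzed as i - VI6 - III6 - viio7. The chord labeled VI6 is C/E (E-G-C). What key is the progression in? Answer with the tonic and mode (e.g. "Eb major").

E minor

The chord C/E is a major triad rooted on C; its label is VI6.
VI6 on C implies C is the submediant; that puts the tonic at E, and the uppercase numeral fits minor mode.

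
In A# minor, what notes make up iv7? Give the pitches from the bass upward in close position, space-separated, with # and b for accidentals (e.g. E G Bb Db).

In A# minor, the fourth degree is D#, and the diatonic chord built there is a minor seventh chord.
That chord is spelled D#-F#-A#-C#.

D# F# A# C#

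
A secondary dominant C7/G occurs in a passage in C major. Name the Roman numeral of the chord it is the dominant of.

IV

The chord is a dominant seventh chord on C.
A dominant resolves down a perfect fifth: C → F. In C major, F is scale degree 4, i.e. IV.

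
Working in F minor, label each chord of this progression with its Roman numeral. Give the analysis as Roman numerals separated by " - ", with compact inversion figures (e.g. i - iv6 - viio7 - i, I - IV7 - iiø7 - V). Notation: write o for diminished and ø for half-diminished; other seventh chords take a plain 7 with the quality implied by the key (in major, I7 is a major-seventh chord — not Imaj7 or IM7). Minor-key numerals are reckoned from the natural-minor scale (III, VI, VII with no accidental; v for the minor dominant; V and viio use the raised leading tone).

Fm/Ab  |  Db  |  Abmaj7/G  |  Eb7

Fm/Ab: root F is the tonic; minor triad there is i6.
Db: major triad on Db = scale degree 6 → VI.
Abmaj7/G has root Ab, degree 3 in F minor, so III42.
Eb7: dominant seventh chord on Eb = scale degree 7 → VII7.

i6 - VI - III42 - VII7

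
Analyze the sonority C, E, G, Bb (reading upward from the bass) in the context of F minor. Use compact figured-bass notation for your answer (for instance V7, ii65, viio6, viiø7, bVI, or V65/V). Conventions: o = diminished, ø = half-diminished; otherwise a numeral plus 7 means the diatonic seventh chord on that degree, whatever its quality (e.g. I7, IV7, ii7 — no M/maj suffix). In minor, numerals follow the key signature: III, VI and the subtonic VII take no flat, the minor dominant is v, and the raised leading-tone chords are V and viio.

The pitches C-E-G-Bb form a dominant seventh chord rooted on C.
C is scale degree 5 in F minor, and a dominant seventh chord on that degree is written V7.

V7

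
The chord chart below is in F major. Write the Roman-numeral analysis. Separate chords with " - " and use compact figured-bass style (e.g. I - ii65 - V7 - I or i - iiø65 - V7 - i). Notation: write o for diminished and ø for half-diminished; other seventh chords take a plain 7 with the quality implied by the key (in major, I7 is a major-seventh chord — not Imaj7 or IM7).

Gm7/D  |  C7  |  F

Gm7/D has root G, degree 2 in F major, so ii43.
C7: root C is the dominant; dominant seventh chord there is V7.
F: root F is the tonic; major triad there is I.

ii43 - V7 - I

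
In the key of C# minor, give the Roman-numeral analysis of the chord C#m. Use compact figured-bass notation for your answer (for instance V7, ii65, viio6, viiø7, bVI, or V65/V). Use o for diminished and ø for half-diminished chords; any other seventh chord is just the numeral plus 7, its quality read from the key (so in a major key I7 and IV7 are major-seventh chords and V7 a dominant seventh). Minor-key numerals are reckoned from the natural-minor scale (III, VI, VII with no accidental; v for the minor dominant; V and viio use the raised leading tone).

i

The pitches C#-E-G# form a minor triad rooted on C#.
In C# minor, C# is the tonic; the diatonic minor triad there is i.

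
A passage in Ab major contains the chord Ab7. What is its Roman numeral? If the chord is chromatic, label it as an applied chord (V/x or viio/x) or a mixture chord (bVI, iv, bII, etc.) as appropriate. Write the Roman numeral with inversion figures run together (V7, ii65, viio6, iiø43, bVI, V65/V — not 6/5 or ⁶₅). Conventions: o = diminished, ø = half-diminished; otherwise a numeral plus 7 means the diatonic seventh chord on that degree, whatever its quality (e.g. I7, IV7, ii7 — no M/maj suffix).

Stacked in thirds the chord is Ab-C-Eb-Gb: a dominant seventh chord on Ab.
Ab is not a diatonic chord root with this quality in Ab major, but it lies a perfect fifth above Db (IV), so the chord functions as an applied dominant of IV.

V7/IV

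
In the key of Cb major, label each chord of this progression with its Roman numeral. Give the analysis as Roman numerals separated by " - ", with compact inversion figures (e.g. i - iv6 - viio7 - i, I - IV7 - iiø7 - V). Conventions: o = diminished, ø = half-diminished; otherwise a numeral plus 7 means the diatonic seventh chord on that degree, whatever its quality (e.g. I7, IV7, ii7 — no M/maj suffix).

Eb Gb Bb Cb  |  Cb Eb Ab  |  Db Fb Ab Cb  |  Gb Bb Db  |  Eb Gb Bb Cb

Eb-Gb-Bb-Cb: major seventh chord on Cb = scale degree 1 → I65.
Cb-Eb-Ab has root Ab, degree 6 in Cb major, so vi6.
Db-Fb-Ab-Cb: minor seventh chord on Db = scale degree 2 → ii7.
Gb-Bb-Db has root Gb, degree 5 in Cb major, so V.
Eb-Gb-Bb-Cb: major seventh chord on Cb = scale degree 1 → I65.

I65 - vi6 - ii7 - V - I65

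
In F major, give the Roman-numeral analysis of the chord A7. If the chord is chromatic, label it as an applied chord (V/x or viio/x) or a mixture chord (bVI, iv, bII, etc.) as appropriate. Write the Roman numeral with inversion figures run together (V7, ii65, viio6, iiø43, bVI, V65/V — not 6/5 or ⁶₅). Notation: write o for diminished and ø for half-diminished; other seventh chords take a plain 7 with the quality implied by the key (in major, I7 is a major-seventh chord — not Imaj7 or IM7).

V7/vi

The pitches A-C#-E-G form a dominant seventh chord rooted on A.
A is not a diatonic chord root with this quality in F major, but it lies a perfect fifth above D (vi), so the chord functions as an applied dominant of vi.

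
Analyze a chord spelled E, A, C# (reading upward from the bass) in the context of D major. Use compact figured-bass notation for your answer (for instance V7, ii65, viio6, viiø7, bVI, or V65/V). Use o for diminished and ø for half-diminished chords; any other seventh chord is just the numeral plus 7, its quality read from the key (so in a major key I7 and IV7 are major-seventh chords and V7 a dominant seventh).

V64

Stacked in thirds the chord is A-C#-E: a major triad on A.
In D major, A is the dominant; the diatonic major triad there is V.
With E in the bass the chord is in second inversion, so the figured bass is 64.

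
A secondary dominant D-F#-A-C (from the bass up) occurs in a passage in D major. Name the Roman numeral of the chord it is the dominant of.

IV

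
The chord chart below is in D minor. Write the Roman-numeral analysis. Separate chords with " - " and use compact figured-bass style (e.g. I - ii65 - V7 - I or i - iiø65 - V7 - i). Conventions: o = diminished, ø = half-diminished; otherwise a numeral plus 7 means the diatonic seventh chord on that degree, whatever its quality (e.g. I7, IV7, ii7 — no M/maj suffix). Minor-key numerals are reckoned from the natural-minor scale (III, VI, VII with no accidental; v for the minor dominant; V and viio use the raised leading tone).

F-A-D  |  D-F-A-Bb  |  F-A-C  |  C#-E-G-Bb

F-A-D: minor triad on D = scale degree 1 → i6.
D-F-A-Bb: major seventh chord on Bb = scale degree 6 → VI65.
F-A-C: major triad on F = scale degree 3 → III.
C#-E-G-Bb has root C#, degree 7 in D minor, so viio7.

i6 - VI65 - III - viio7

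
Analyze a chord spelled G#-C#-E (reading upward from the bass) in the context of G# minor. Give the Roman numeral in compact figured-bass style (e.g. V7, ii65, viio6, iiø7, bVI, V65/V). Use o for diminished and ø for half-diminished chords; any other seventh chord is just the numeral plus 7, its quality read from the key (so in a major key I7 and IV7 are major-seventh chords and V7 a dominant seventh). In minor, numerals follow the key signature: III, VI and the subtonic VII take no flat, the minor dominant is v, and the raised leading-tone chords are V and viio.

The pitches C#-E-G# form a minor triad rooted on C#.
In G# minor, C# is the subdominant; the diatonic minor triad there is iv.
With G# in the bass the chord is in second inversion, so the figured bass is 64.

iv64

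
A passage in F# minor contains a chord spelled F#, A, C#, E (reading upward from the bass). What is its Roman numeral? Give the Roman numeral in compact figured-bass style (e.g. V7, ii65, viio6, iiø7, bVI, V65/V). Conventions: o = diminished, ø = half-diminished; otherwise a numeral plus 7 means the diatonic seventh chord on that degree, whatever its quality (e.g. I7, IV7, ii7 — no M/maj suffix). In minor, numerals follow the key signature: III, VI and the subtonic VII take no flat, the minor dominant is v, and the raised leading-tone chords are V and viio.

i7

Stacked in thirds the chord is F#-A-C#-E: a minor seventh chord on F#.
In F# minor, F# is the tonic; the diatonic minor seventh chord there is i7.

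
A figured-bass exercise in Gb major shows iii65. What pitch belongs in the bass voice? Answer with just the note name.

iii in Gb major has root Bb; the chord is Bb-Db-F-Ab.
The figure 65 means first inversion — the third is in the bass.

Db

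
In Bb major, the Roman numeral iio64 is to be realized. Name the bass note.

Gb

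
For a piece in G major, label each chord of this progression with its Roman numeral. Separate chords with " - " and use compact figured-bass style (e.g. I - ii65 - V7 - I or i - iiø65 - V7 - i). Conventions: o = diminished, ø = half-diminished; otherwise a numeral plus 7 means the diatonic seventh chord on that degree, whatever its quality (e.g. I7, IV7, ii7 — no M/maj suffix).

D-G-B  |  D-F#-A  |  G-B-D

I64 - V - I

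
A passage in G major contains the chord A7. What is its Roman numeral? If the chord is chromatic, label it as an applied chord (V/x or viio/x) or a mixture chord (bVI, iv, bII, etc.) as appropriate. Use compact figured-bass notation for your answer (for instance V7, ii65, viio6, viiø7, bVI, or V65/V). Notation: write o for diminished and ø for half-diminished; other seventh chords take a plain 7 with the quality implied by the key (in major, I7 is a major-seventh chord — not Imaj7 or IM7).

V7/V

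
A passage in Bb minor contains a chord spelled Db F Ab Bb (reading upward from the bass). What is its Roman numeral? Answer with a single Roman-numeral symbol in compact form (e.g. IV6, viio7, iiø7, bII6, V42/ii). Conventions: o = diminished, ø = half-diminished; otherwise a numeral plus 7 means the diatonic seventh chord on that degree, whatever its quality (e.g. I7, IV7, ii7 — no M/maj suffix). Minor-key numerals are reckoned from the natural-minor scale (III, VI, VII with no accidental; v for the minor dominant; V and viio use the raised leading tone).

The pitches Bb-Db-F-Ab form a minor seventh chord rooted on Bb.
Bb is scale degree 1 in Bb minor, and a minor seventh chord on that degree is written i7.
With Db in the bass the chord is in first inversion, so the figured bass is 65.

i65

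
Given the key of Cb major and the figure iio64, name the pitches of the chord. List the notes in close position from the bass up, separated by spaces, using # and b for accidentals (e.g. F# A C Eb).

iio64 is the diminished supertonic triad, borrowed from the parallel minor. In Cb major that root is Db.
So the chord is Db-Fb-Abb.
With the 64 figure the chord is in second inversion; from the bass Abb upward in close position it reads Abb-Db-Fb.

Abb Db Fb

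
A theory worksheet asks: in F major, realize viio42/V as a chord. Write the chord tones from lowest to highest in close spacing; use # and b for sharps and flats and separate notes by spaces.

Ab B D F

The slash marks an applied leading-tone chord: viio of V. In F major, V is C, so the leading tone to it is B, a half step below.
Building a fully diminished seventh chord on B gives B-D-F-Ab.
With the 42 figure the chord is in third inversion; from the bass Ab upward in close position it reads Ab-B-D-F.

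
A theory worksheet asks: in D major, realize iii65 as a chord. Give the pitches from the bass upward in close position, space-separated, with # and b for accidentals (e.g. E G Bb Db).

In D major, the third degree is F#, and the diatonic chord built there is a minor seventh chord.
That chord is spelled F#-A-C#-E.
The figured bass 65 indicates first inversion, placing the third (A) in the bass: A-C#-E-F#.

A C# E F#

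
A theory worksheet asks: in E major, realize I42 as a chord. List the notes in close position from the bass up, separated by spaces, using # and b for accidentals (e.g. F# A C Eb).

D# E G# B

The numeral's case and figure indicate a major seventh chord. In E major its root, the tonic, is E.
That chord is spelled E-G#-B-D#.
The figured bass 42 indicates third inversion, placing the seventh (D#) in the bass: D#-E-G#-B.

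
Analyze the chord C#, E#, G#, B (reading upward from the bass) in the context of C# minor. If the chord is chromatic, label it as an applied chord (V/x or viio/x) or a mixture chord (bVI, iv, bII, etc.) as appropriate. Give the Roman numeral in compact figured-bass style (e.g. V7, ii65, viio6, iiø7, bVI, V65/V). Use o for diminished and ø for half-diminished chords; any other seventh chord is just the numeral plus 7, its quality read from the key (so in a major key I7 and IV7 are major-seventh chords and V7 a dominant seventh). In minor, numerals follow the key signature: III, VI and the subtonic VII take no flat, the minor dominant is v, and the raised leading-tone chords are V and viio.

V7/iv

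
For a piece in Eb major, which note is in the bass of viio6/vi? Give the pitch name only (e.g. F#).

The applied chord viio6/vi is rooted on B: B-D-F.
The figure 6 means first inversion — the third is in the bass.

D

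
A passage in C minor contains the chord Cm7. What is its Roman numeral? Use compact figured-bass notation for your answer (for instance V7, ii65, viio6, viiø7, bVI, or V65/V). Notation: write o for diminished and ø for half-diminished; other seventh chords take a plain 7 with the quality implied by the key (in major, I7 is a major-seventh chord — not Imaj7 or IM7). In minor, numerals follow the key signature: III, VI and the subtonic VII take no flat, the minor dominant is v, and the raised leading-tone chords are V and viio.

Stacked in thirds the chord is C-Eb-G-Bb: a minor seventh chord on C.
C is scale degree 1 in C minor, and a minor seventh chord on that degree is written i7.

i7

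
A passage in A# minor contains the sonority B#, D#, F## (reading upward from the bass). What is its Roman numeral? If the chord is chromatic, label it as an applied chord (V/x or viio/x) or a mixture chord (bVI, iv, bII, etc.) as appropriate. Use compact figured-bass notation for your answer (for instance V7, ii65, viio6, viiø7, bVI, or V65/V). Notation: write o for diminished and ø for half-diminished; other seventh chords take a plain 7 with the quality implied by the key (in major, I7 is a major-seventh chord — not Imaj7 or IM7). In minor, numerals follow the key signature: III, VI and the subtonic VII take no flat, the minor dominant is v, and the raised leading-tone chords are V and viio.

Stacked in thirds the chord is B#-D#-F##: a minor triad on B#.
B# is the second degree of A# minor. This is the minor supertonic, borrowed from the parallel major (the Dorian ii).

ii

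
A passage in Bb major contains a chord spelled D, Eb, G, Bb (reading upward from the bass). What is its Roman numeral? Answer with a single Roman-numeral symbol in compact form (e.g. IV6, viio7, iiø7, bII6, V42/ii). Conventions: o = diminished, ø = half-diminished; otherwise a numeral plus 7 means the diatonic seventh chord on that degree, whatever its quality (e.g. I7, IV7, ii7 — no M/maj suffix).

Stacked in thirds the chord is Eb-G-Bb-D: a major seventh chord on Eb.
Eb is scale degree 4 in Bb major, and a major seventh chord on that degree is written IV7.
With D in the bass the chord is in third inversion, so the figured bass is 42.

IV42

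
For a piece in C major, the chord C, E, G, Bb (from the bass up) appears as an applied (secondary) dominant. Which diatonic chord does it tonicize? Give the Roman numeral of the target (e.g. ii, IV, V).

IV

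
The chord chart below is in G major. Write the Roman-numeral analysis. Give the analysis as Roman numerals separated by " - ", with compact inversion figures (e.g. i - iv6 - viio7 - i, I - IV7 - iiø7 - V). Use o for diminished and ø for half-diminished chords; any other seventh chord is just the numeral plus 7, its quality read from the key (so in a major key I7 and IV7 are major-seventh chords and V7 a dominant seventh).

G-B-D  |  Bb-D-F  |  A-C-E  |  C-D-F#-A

G-B-D: root G is the tonic; major triad there is I.
Bb-D-F: major triad on Bb — chromatic; bIII (borrowed from the parallel minor).
A-C-E: root A is the supertonic; minor triad there is ii.
C-D-F#-A has root D, degree 5 in G major, so V42.

I - bIII - ii - V42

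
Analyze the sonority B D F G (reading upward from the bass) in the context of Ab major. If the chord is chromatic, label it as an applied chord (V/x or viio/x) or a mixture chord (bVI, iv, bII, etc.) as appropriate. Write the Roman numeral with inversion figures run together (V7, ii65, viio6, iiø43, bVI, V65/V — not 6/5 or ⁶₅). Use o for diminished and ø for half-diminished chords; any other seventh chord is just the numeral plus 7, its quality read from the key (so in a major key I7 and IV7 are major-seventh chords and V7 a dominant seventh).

V65/iii

Stacked in thirds the chord is G-B-D-F: a dominant seventh chord on G.
G is not a diatonic chord root with this quality in Ab major, but it lies a perfect fifth above C (iii), so the chord functions as an applied dominant of iii.
With B in the bass the chord is in first inversion, so the figured bass is 65.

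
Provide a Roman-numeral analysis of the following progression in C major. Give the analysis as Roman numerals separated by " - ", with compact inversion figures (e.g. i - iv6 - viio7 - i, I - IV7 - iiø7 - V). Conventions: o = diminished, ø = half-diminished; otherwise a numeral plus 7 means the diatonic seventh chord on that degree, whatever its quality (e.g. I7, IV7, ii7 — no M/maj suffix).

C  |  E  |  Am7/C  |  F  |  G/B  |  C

C has root C, degree 1 in C major, so I.
E: chromatic; E is V of vi, so V/vi.
Am7/C: root A is the submediant; minor seventh chord there is vi65.
F: major triad on F = scale degree 4 → IV.
G/B has root G, degree 5 in C major, so V6.
C: root C is the tonic; major triad there is I.

I - V/vi - vi65 - IV - V6 - I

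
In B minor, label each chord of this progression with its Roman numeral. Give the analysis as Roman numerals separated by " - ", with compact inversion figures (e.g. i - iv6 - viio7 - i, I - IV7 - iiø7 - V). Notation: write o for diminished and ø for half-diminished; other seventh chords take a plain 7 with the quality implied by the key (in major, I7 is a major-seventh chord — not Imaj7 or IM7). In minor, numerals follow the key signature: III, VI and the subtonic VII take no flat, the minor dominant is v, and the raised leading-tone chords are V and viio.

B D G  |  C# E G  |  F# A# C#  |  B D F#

B-D-G: major triad on G = scale degree 6 → VI6.
C#-E-G: root C# is the supertonic; diminished triad there is iio.
F#-A#-C#: major triad on F# = scale degree 5 → V.
B-D-F# has root B, degree 1 in B minor, so i.

VI6 - iio - V - i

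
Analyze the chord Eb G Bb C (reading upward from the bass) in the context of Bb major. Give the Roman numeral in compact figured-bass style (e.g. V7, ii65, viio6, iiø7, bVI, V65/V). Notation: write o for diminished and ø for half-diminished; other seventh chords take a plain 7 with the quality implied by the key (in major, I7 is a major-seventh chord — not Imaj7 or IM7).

ii65

Stacked in thirds the chord is C-Eb-G-Bb: a minor seventh chord on C.
In Bb major, C is the supertonic; the diatonic minor seventh chord there is ii7.
With Eb in the bass the chord is in first inversion, so the figured bass is 65.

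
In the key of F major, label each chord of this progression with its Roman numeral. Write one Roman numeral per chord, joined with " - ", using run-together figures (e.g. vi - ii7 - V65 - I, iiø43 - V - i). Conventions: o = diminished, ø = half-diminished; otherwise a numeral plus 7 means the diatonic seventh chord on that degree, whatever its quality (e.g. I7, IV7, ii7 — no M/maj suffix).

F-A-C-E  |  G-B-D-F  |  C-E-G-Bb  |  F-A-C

I7 - V7/V - V7 - I

F-A-C-E: root F is the tonic; major seventh chord there is I7.
G-B-D-F is the secondary dominant of V (dominant seventh chord on G): V7/V.
C-E-G-Bb: dominant seventh chord on C = scale degree 5 → V7.
F-A-C: root F is the tonic; major triad there is I.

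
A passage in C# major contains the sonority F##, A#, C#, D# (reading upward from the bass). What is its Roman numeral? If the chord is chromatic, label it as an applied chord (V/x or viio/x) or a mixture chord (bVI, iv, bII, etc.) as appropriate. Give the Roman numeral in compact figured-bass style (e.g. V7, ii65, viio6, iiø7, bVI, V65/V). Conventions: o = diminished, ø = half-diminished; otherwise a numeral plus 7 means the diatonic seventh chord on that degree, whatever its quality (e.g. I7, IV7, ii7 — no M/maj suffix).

The pitches D#-F##-A#-C# form a dominant seventh chord rooted on D#.
D# is not a diatonic chord root with this quality in C# major, but it lies a perfect fifth above G# (V), so the chord functions as an applied dominant of V.
With F## in the bass the chord is in first inversion, so the figured bass is 65.

V65/V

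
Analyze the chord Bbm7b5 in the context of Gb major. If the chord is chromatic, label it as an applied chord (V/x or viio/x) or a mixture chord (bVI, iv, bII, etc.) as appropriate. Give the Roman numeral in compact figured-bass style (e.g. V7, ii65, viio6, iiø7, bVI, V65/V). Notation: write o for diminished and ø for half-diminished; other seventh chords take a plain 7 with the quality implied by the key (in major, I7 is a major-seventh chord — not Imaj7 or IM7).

The pitches Bb-Db-Fb-Ab form a half-diminished seventh chord rooted on Bb.
Bb sits a half step below Cb (IV in Gb major); a diminished chord there is the applied leading-tone chord of IV.

viiø7/IV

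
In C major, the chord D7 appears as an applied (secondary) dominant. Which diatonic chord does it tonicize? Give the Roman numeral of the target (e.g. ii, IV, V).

V

The chord is a dominant seventh chord on D.
A dominant resolves down a perfect fifth: D → G. In C major, G is scale degree 5, i.e. V.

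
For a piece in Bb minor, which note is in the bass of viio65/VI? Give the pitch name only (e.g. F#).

Ab

The applied chord viio65/VI is rooted on F: F-Ab-Cb-Ebb.
The figure 65 means first inversion — the third is in the bass.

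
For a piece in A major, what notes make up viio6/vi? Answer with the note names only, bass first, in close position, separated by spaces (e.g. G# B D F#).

viio6/vi is a secondary leading-tone chord. The target vi is F# in A major; the applied chord is rooted a semitone below, on E#.
Building a diminished triad on E# gives E#-G#-B.
With the 6 figure the chord is in first inversion; from the bass G# upward in close position it reads G#-B-E#.

G# B E#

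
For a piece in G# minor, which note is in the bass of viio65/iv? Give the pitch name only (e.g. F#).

D#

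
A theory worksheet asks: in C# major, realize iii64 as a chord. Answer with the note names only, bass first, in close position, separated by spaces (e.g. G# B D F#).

In C# major, the third degree is E#, and the diatonic chord built there is a minor triad.
Stacking thirds from E# gives E#-G#-B#.
With the 64 figure the chord is in second inversion; from the bass B# upward in close position it reads B#-E#-G#.

B# E# G#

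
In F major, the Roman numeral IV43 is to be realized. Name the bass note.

F

IV in F major has root Bb; the chord is Bb-D-F-A.
The figure 43 means second inversion — the fifth is in the bass.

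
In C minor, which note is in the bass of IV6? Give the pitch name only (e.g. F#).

IV in C minor has root F; the chord is F-A-C.
The figure 6 means first inversion — the third is in the bass.

A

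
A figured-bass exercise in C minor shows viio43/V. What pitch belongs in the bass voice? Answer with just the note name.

The applied chord viio43/V is rooted on F#: F#-A-C-Eb.
The figure 43 means second inversion — the fifth is in the bass.

C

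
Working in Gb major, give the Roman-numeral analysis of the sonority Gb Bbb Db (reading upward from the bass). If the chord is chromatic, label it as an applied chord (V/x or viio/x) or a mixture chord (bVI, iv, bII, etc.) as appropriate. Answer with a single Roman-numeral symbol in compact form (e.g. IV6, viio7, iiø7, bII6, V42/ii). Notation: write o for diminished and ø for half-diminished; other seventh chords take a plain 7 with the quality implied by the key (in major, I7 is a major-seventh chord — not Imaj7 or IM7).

i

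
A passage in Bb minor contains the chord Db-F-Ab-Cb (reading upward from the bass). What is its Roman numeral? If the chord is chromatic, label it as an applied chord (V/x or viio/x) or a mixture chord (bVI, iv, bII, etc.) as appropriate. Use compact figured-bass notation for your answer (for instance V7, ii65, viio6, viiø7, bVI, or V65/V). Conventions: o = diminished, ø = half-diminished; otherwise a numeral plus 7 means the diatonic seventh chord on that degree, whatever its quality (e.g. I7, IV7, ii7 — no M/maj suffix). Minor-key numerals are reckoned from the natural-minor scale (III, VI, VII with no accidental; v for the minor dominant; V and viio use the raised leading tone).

Stacked in thirds the chord is Db-F-Ab-Cb: a dominant seventh chord on Db.
Db is not a diatonic chord root with this quality in Bb minor, but it lies a perfect fifth above Gb (VI), so the chord functions as an applied dominant of VI.

V7/VI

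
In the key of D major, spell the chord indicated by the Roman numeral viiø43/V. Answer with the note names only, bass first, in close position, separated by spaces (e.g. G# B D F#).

D F# G# B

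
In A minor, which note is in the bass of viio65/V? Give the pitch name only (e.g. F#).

The applied chord viio65/V is rooted on D#: D#-F#-A-C.
The figure 65 means first inversion — the third is in the bass.

F#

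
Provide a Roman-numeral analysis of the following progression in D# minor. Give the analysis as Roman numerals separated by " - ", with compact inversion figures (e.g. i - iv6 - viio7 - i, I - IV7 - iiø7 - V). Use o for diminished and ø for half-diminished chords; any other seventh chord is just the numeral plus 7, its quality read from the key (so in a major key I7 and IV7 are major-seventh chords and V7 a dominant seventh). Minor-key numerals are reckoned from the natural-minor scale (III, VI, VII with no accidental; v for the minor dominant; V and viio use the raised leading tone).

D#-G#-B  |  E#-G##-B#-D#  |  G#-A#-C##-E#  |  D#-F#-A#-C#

iv64 - V7/V - V42 - i7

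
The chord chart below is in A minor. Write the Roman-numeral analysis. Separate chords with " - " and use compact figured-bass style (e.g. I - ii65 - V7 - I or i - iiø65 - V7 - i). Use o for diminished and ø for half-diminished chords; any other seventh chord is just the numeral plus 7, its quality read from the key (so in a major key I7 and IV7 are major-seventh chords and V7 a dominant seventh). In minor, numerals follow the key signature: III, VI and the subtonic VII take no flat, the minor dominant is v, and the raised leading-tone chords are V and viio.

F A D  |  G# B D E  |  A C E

F-A-D: minor triad on D = scale degree 4 → iv6.
G#-B-D-E has root E, degree 5 in A minor, so V65.
A-C-E: root A is the tonic; minor triad there is i.

iv6 - V65 - i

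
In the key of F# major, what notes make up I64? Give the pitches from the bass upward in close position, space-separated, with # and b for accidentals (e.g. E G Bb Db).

C# F# A#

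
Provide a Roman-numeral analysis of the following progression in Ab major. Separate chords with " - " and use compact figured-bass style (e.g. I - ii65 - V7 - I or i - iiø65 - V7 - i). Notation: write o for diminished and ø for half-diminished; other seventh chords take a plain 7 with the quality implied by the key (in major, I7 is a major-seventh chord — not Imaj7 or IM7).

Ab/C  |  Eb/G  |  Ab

Ab/C has root Ab, degree 1 in Ab major, so I6.
Eb/G: major triad on Eb = scale degree 5 → V6.
Ab has root Ab, degree 1 in Ab major, so I.

I6 - V6 - I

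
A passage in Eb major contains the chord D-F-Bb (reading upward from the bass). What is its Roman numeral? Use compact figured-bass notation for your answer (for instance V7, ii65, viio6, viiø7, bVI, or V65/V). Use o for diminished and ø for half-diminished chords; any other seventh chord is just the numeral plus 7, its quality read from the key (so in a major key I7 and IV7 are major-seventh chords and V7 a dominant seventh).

V6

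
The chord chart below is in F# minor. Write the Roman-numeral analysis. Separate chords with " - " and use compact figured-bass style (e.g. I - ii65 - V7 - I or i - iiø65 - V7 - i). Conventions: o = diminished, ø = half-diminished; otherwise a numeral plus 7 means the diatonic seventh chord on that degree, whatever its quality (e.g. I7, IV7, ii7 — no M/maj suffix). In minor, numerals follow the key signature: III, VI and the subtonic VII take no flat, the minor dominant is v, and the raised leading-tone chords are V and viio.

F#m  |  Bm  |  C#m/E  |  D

F#m: minor triad on F# = scale degree 1 → i.
Bm: root B is the subdominant; minor triad there is iv.
C#m/E: minor triad on C# = scale degree 5 → v6.
D: major triad on D = scale degree 6 → VI.

i - iv - v6 - VI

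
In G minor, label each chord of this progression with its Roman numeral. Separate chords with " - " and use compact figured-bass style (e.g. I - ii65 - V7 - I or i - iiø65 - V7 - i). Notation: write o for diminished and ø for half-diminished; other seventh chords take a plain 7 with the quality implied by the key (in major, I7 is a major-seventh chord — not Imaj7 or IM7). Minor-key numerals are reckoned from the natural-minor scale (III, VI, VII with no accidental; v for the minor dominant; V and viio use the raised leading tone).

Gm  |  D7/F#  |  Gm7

Gm: root G is the tonic; minor triad there is i.
D7/F# has root D, degree 5 in G minor, so V65.
Gm7 has root G, degree 1 in G minor, so i7.

i - V65 - i7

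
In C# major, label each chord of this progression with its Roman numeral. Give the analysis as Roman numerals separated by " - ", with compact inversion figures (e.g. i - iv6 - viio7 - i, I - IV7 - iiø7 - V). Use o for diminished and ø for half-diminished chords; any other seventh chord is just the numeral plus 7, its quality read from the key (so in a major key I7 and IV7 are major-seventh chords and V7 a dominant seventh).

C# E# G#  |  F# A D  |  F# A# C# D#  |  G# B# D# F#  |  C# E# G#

C#-E#-G#: root C# is the tonic; major triad there is I.
F#-A-D: major triad on D — chromatic; D is the lowered second degree, so this is the Neapolitan sixth, bII6 (third, F#, in the bass — hence the 6).
F#-A#-C#-D#: root D# is the supertonic; minor seventh chord there is ii65.
G#-B#-D#-F#: root G# is the dominant; dominant seventh chord there is V7.
C#-E#-G#: root C# is the tonic; major triad there is I.

I - bII6 - ii65 - V7 - I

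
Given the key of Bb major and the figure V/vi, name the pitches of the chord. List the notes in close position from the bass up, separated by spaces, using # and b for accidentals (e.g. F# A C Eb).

D F# A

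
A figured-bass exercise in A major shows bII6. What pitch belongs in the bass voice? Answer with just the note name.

D

bII in A major has root Bb; the chord is Bb-D-F.
The figure 6 means first inversion — the third is in the bass.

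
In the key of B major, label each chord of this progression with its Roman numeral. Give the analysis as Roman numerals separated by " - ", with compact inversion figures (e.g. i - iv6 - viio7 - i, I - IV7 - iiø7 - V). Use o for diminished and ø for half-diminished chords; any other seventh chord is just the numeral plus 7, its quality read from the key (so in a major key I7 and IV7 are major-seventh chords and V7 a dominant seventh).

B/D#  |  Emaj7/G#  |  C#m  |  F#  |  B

B/D# has root B, degree 1 in B major, so I6.
Emaj7/G# has root E, degree 4 in B major, so IV65.
C#m has root C#, degree 2 in B major, so ii.
F# has root F#, degree 5 in B major, so V.
B: major triad on B = scale degree 1 → I.

I6 - IV65 - ii - V - I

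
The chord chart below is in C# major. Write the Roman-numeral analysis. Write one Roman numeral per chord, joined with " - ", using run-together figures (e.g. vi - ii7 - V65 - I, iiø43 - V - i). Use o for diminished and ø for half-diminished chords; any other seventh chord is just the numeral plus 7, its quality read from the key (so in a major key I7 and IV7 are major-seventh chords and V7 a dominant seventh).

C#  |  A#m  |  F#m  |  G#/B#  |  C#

I - vi - iv - V6 - I

C#: root C# is the tonic; major triad there is I.
A#m has root A#, degree 6 in C# major, so vi.
F#m is non-diatonic — iv, a mixture chord from C# minor.
G#/B#: major triad on G# = scale degree 5 → V6.
C# has root C#, degree 1 in C# major, so I.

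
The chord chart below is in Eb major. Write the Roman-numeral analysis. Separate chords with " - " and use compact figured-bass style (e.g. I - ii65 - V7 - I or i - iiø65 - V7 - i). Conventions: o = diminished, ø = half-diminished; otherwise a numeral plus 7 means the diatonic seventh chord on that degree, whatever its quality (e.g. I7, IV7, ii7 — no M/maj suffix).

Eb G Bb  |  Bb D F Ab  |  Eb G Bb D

I - V7 - I7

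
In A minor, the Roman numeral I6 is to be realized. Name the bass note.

C#

I in A minor has root A; the chord is A-C#-E.
The figure 6 means first inversion — the third is in the bass.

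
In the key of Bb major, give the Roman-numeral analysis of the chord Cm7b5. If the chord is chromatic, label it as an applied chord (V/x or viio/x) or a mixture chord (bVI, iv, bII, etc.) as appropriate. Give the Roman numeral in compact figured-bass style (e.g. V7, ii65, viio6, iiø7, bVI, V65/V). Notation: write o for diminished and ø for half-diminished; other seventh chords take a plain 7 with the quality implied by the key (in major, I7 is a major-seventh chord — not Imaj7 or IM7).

iiø7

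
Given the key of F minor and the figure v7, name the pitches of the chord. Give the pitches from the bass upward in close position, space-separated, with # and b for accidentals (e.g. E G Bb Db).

C Eb G Bb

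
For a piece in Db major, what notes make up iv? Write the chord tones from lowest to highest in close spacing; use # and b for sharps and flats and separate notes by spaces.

Scale degree 4 in Db major is Gb; here the chord built on it is altered to a minor triad. iv is the minor subdominant, borrowed from the parallel minor.
So the chord is Gb-Bbb-Db, a minor triad.

Gb Bbb Db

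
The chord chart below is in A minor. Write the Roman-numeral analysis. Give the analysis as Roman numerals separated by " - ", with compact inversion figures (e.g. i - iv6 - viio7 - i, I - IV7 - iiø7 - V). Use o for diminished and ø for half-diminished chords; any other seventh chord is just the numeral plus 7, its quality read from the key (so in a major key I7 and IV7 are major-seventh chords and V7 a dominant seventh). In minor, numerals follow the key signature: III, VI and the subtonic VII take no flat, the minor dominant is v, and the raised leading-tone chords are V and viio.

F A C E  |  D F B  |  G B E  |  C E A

F-A-C-E: root F is the submediant; major seventh chord there is VI7.
D-F-B: root B is the supertonic; diminished triad there is iio6.
G-B-E has root E, degree 5 in A minor, so v6.
C-E-A has root A, degree 1 in A minor, so i6.

VI7 - iio6 - v6 - i6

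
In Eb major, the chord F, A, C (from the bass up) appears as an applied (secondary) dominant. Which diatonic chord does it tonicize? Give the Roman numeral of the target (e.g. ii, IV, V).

The chord is a major triad on F.
A dominant resolves down a perfect fifth: F → Bb. In Eb major, Bb is scale degree 5, i.e. V.

V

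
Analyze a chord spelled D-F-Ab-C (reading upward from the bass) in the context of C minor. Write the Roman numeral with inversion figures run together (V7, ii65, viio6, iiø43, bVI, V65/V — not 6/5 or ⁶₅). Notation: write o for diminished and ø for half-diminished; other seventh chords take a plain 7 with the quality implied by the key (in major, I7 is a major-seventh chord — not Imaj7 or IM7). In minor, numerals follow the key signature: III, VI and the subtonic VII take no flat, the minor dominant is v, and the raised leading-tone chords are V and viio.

iiø7

Stacked in thirds the chord is D-F-Ab-C: a half-diminished seventh chord on D.
D is scale degree 2 in C minor, and a half-diminished seventh chord on that degree is written iiø7.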